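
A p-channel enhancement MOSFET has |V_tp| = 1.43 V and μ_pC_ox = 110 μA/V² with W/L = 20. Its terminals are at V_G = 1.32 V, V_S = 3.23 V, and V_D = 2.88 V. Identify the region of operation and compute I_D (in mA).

Triode; I_D = 0.235 mA

V_SG = V_S − V_G = 3.23 − 1.32 = 1.91 V; V_SD = V_S − V_D = 3.23 − 2.88 = 0.35 V.
k_p = μ_pC_ox · (W/L) = 2.2 mA/V².
V_ov = V_SG − |V_tp| = 1.91 − 1.43 = 0.48 V.
Since V_SD = 0.35 V < V_ov = 0.48 V, the device is in the triode region.
I_D = k_p [V_ov · V_SD − ½ V_SD²] = 2.2 × [0.48 × 0.35 − 0.5 × 0.35²] = 0.235 mA.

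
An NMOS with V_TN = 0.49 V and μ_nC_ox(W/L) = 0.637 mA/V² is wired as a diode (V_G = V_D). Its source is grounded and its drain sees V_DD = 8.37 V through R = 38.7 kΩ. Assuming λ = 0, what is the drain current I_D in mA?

With gate tied to drain, V_GS = V_DS ≥ V_GS − V_TN, so the device is in saturation.
KCL at the drain: ½ k_n (V_GS − V_TN)² = (V_DD − V_GS)/R.
Let x = V_GS − 0.49. Then 12.3 x² + x − 7.88 = 0, giving x = 0.76 V (positive root), so V_GS = 1.25 V.
I_D = (V_DD − V_GS)/R = (8.37 − 1.25) / 38.7 = 0.184 mA.

I_D = 0.184 mA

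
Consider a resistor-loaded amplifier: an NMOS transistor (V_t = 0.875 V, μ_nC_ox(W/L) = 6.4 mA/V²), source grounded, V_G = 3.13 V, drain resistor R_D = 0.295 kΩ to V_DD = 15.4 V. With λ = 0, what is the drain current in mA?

I_D = 16.3 mA

V_GS = V_G = 3.13 V, so V_ov = 3.13 − 0.875 = 2.25 V.
Assume saturation: I_D = ½ k_n V_ov² = 0.5 × 6.4 × 2.25² = 16.3 mA, giving V_DS = V_DD − I_D R_D = 15.4 − 16.3 × 0.295 = 10.6 V.
V_DS = 10.6 V ≥ V_ov = 2.25 V, confirming saturation.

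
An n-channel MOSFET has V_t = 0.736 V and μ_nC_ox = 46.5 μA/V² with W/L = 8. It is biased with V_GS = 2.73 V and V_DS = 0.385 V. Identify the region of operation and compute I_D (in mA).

k_n = μ_nC_ox · (W/L) = 0.372 mA/V².
V_ov = V_GS − V_t = 2.73 − 0.736 = 1.99 V.
Since V_DS = 0.385 V < V_ov = 1.99 V, the device is in the triode region.
I_D = k_n [V_ov · V_DS − ½ V_DS²] = 0.372 × [1.99 × 0.385 − 0.5 × 0.385²] = 0.258 mA.

Triode; I_D = 0.258 mA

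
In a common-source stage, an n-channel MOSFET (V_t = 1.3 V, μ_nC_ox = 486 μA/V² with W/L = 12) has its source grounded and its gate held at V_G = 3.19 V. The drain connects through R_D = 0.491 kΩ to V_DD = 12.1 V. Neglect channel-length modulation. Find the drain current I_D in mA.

I_D = 10.4 mA

V_GS = V_G = 3.19 V, so V_ov = 3.19 − 1.3 = 1.89 V.
k_n = μ_nC_ox · (W/L) = 5.832 mA/V².
Assume saturation: I_D = ½ k_n V_ov² = 0.5 × 5.832 × 1.89² = 10.4 mA, giving V_DS = V_DD − I_D R_D = 12.1 − 10.4 × 0.491 = 6.99 V.
V_DS = 6.99 V ≥ V_ov = 1.89 V, confirming saturation.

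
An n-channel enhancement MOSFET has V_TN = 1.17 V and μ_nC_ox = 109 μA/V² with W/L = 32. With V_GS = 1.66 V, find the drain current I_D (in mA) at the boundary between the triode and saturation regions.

I_D = 0.419 mA

At the boundary V_DS = V_ov = V_GS − V_TN = 1.66 − 1.17 = 0.49 V.
k_n = μ_nC_ox · (W/L) = 3.488 mA/V².
I_D = ½ k_n V_ov² = 0.5 × 3.488 × 0.49² = 0.419 mA.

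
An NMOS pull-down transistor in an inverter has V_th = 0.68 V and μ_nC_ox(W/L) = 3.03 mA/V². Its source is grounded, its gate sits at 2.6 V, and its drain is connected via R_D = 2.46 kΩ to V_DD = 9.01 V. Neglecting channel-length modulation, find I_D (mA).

I_D = 3.37 mA

V_GS = V_G = 2.6 V, so V_ov = 2.6 − 0.68 = 1.92 V.
Assume saturation: I_D = ½ k_n V_ov² = 0.5 × 3.03 × 1.92² = 5.58 mA, giving V_DS = V_DD − I_D R_D = 9.01 − 5.58 × 2.46 = -4.73 V.
But -4.73 V < V_ov = 1.92 V, so the device is actually in triode.
In triode I_D = k_n[V_ov V_DS − ½ V_DS²] and I_D = (V_DD − V_DS)/R_D. Equating: 3.73 V_DS² − 15.31 V_DS + 9.01 = 0, giving V_DS = 0.712 V (the root below V_ov).
I_D = (9.01 − 0.712) / 2.46 = 3.37 mA.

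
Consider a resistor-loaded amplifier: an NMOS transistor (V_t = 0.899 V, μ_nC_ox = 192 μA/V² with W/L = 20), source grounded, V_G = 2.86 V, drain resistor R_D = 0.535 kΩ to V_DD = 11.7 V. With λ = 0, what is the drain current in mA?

V_GS = V_G = 2.86 V, so V_ov = 2.86 − 0.899 = 1.96 V.
k_n = μ_nC_ox · (W/L) = 3.84 mA/V².
Assume saturation: I_D = ½ k_n V_ov² = 0.5 × 3.84 × 1.96² = 7.38 mA, giving V_DS = V_DD − I_D R_D = 11.7 − 7.38 × 0.535 = 7.75 V.
V_DS = 7.75 V ≥ V_ov = 1.96 V, confirming saturation.

I_D = 7.38 mA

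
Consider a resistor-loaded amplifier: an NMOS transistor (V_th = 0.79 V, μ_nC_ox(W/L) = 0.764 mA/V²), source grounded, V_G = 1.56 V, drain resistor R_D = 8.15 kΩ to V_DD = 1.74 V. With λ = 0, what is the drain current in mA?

V_GS = V_G = 1.56 V, so V_ov = 1.56 − 0.79 = 0.77 V.
Assume saturation: I_D = ½ k_n V_ov² = 0.5 × 0.764 × 0.77² = 0.226 mA, giving V_DS = V_DD − I_D R_D = 1.74 − 0.226 × 8.15 = -0.106 V.
But -0.106 V < V_ov = 0.77 V, so the device is actually in triode.
In triode I_D = k_n[V_ov V_DS − ½ V_DS²] and I_D = (V_DD − V_DS)/R_D. Equating: 3.11 V_DS² − 5.794 V_DS + 1.74 = 0, giving V_DS = 0.376 V (the root below V_ov).
I_D = (1.74 − 0.376) / 8.15 = 0.167 mA.

I_D = 0.167 mA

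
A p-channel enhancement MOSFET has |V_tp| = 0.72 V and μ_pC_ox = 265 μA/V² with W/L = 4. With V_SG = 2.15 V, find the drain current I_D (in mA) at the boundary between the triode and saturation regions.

I_D = 1.08 mA

At the boundary V_SD = V_ov = V_SG − |V_tp| = 2.15 − 0.72 = 1.43 V.
k_p = μ_pC_ox · (W/L) = 1.06 mA/V².
I_D = ½ k_p V_ov² = 0.5 × 1.06 × 1.43² = 1.08 mA.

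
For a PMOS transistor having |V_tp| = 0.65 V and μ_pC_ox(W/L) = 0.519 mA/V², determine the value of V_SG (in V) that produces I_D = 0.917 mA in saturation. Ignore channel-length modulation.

In saturation I_D = ½ k_p (V_SG − |V_tp|)², so V_SG − |V_tp| = √(2 I_D / k_p) = √(2 × 0.917 / 0.519) = 1.88 V.
V_SG = 0.65 + 1.88 = 2.53 V.

V_SG = 2.53 V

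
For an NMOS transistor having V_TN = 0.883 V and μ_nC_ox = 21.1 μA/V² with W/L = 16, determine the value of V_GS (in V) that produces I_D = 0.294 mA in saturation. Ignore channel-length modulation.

V_GS = 2.20 V

k_n = μ_nC_ox · (W/L) = 0.3376 mA/V².
In saturation I_D = ½ k_n (V_GS − V_TN)², so V_GS − V_TN = √(2 I_D / k_n) = √(2 × 0.294 / 0.3376) = 1.32 V.
V_GS = 0.883 + 1.32 = 2.2 V.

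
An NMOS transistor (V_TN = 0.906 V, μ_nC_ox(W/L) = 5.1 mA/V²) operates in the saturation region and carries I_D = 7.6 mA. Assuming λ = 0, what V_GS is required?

In saturation I_D = ½ k_n (V_GS − V_TN)², so V_GS − V_TN = √(2 I_D / k_n) = √(2 × 7.6 / 5.1) = 1.73 V.
V_GS = 0.906 + 1.73 = 2.63 V.

V_GS = 2.63 V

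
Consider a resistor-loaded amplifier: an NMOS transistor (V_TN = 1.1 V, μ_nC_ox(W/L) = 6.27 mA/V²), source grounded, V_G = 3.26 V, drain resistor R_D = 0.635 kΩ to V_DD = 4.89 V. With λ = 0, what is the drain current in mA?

I_D = 6.79 mA

V_GS = V_G = 3.26 V, so V_ov = 3.26 − 1.1 = 2.16 V.
Assume saturation: I_D = ½ k_n V_ov² = 0.5 × 6.27 × 2.16² = 14.6 mA, giving V_DS = V_DD − I_D R_D = 4.89 − 14.6 × 0.635 = -4.4 V.
But -4.4 V < V_ov = 2.16 V, so the device is actually in triode.
In triode I_D = k_n[V_ov V_DS − ½ V_DS²] and I_D = (V_DD − V_DS)/R_D. Equating: 1.99 V_DS² − 9.6 V_DS + 4.89 = 0, giving V_DS = 0.579 V (the root below V_ov).
I_D = (4.89 − 0.579) / 0.635 = 6.79 mA.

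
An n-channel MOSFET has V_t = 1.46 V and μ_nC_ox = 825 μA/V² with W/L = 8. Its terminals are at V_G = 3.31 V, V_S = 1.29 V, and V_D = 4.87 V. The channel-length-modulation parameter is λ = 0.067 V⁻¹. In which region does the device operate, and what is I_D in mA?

Saturation; I_D = 1.28 mA

V_GS = V_G − V_S = 3.31 − 1.29 = 2.02 V; V_DS = V_D − V_S = 4.87 − 1.29 = 3.58 V.
k_n = μ_nC_ox · (W/L) = 6.6 mA/V².
V_ov = V_GS − V_t = 2.02 − 1.46 = 0.56 V.
Since V_DS = 3.58 V ≥ V_ov = 0.56 V, the device is in saturation.
I_D = ½ k_n V_ov² (1 + λ V_DS) = 0.5 × 6.6 × 0.56² × (1 + 0.067 × 3.58) = 1.28 mA.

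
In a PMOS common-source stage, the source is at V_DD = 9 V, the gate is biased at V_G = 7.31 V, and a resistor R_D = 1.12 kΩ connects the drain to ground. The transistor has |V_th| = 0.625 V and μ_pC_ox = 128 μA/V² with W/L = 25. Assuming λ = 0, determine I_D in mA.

I_D = 1.81 mA

V_SG = V_DD − V_G = 9 − 7.31 = 1.69 V, so V_ov = 1.69 − 0.625 = 1.07 V.
k_p = μ_pC_ox · (W/L) = 3.2 mA/V².
Assume saturation: I_D = ½ k_p V_ov² = 0.5 × 3.2 × 1.07² = 1.81 mA, giving V_SD = V_DD − I_D R_D = 9 − 1.81 × 1.12 = 6.97 V.
V_SD = 6.97 V ≥ V_ov = 1.07 V, confirming saturation.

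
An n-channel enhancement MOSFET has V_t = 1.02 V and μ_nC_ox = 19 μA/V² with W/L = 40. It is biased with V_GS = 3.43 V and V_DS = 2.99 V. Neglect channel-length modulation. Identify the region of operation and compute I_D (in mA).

k_n = μ_nC_ox · (W/L) = 0.76 mA/V².
V_ov = V_GS − V_t = 3.43 − 1.02 = 2.41 V.
Since V_DS = 2.99 V ≥ V_ov = 2.41 V, the device is in saturation.
I_D = ½ k_n V_ov² = 0.5 × 0.76 × 2.41² = 2.21 mA.

Saturation; I_D = 2.21 mA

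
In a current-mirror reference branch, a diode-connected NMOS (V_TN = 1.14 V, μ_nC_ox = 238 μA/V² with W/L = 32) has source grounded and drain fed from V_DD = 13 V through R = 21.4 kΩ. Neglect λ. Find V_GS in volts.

V_GS = 1.52 V

With gate tied to drain, V_GS = V_DS ≥ V_GS − V_TN, so the device is in saturation.
k_n = μ_nC_ox · (W/L) = 7.616 mA/V².
KCL at the drain: ½ k_n (V_GS − V_TN)² = (V_DD − V_GS)/R.
Let x = V_GS − 1.14. Then 81.5 x² + x − 11.86 = 0, giving x = 0.375 V (positive root), so V_GS = 1.52 V.
I_D = (V_DD − V_GS)/R = (13 − 1.52) / 21.4 = 0.537 mA.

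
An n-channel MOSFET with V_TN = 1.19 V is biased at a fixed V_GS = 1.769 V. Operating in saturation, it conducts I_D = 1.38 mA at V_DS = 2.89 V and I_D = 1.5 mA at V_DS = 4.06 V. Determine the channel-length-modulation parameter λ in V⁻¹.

With V_GS fixed, I_D ∝ (1 + λ V_DS) in saturation, so I_D2/I_D1 = (1 + λ V_DS2)/(1 + λ V_DS1).
1.5/1.38 = 1.087 = (1 + 4.06 λ)/(1 + 2.89 λ).
Solving: λ (I_D1 V_DS2 − I_D2 V_DS1) = I_D2 − I_D1, so λ = (1.5 − 1.38) / (1.38 × 4.06 − 1.5 × 2.89) = 0.12 / 1.27 = 0.0947 V⁻¹.

λ = 0.0947 V⁻¹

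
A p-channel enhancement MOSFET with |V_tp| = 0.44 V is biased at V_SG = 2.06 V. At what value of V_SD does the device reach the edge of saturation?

V_SD,sat = 1.62 V

The boundary between triode and saturation is V_SD = V_SG − |V_tp| = V_ov.
V_ov = 2.06 − 0.44 = 1.62 V.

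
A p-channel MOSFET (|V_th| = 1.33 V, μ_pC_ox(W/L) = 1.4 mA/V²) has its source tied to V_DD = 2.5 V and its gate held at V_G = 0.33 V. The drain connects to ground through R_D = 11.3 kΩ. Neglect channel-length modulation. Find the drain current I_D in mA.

I_D = 0.204 mA

V_SG = V_DD − V_G = 2.5 − 0.33 = 2.17 V, so V_ov = 2.17 − 1.33 = 0.84 V.
Assume saturation: I_D = ½ k_p V_ov² = 0.5 × 1.4 × 0.84² = 0.494 mA, giving V_SD = V_DD − I_D R_D = 2.5 − 0.494 × 11.3 = -3.08 V.
But -3.08 V < V_ov = 0.84 V, so the device is actually in triode.
In triode I_D = k_p[V_ov V_SD − ½ V_SD²] and I_D = (V_DD − V_SD)/R_D. Equating: 7.91 V_SD² − 14.29 V_SD + 2.5 = 0, giving V_SD = 0.196 V (the root below V_ov).
I_D = (2.5 − 0.196) / 11.3 = 0.204 mA.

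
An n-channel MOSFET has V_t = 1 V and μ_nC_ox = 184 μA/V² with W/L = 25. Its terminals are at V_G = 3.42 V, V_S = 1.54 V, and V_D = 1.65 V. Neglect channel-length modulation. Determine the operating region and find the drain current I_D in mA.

Triode; I_D = 0.417 mA

V_GS = V_G − V_S = 3.42 − 1.54 = 1.88 V; V_DS = V_D − V_S = 1.65 − 1.54 = 0.11 V.
k_n = μ_nC_ox · (W/L) = 4.6 mA/V².
V_ov = V_GS − V_t = 1.88 − 1 = 0.88 V.
Since V_DS = 0.11 V < V_ov = 0.88 V, the device is in the triode region.
I_D = k_n [V_ov · V_DS − ½ V_DS²] = 4.6 × [0.88 × 0.11 − 0.5 × 0.11²] = 0.417 mA.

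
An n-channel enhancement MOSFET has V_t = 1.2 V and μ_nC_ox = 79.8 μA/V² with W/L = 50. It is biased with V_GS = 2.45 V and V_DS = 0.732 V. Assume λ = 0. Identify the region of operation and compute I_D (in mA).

k_n = μ_nC_ox · (W/L) = 3.99 mA/V².
V_ov = V_GS − V_t = 2.45 − 1.2 = 1.25 V.
Since V_DS = 0.732 V < V_ov = 1.25 V, the device is in the triode region.
I_D = k_n [V_ov · V_DS − ½ V_DS²] = 3.99 × [1.25 × 0.732 − 0.5 × 0.732²] = 2.58 mA.

Triode; I_D = 2.58 mA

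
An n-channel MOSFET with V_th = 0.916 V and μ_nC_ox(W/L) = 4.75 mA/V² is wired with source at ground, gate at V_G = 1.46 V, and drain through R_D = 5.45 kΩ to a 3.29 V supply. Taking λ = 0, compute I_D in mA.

V_GS = V_G = 1.46 V, so V_ov = 1.46 − 0.916 = 0.544 V.
Assume saturation: I_D = ½ k_n V_ov² = 0.5 × 4.75 × 0.544² = 0.703 mA, giving V_DS = V_DD − I_D R_D = 3.29 − 0.703 × 5.45 = -0.541 V.
But -0.541 V < V_ov = 0.544 V, so the device is actually in triode.
In triode I_D = k_n[V_ov V_DS − ½ V_DS²] and I_D = (V_DD − V_DS)/R_D. Equating: 12.9 V_DS² − 15.08 V_DS + 3.29 = 0, giving V_DS = 0.291 V (the root below V_ov).
I_D = (3.29 − 0.291) / 5.45 = 0.55 mA.

I_D = 0.550 mA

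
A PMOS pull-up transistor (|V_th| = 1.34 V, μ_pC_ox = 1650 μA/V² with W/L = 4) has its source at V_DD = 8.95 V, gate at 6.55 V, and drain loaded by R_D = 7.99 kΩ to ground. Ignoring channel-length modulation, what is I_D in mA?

I_D = 1.10 mA

V_SG = V_DD − V_G = 8.95 − 6.55 = 2.4 V, so V_ov = 2.4 − 1.34 = 1.06 V.
k_p = μ_pC_ox · (W/L) = 6.6 mA/V².
Assume saturation: I_D = ½ k_p V_ov² = 0.5 × 6.6 × 1.06² = 3.71 mA, giving V_SD = V_DD − I_D R_D = 8.95 − 3.71 × 7.99 = -20.7 V.
But -20.7 V < V_ov = 1.06 V, so the device is actually in triode.
In triode I_D = k_p[V_ov V_SD − ½ V_SD²] and I_D = (V_DD − V_SD)/R_D. Equating: 26.4 V_SD² − 56.9 V_SD + 8.95 = 0, giving V_SD = 0.171 V (the root below V_ov).
I_D = (8.95 − 0.171) / 7.99 = 1.1 mA.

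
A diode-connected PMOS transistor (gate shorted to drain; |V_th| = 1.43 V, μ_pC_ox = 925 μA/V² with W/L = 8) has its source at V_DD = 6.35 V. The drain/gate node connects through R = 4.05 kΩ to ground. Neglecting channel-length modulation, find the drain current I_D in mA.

With gate tied to drain, V_SG = V_SD ≥ V_SG − |V_th|, so the device is in saturation.
k_p = μ_pC_ox · (W/L) = 7.4 mA/V².
KCL at the drain: ½ k_p (V_SG − |V_th|)² = (V_DD − V_SG)/R.
Let x = V_SG − 1.43. Then 15 x² + x − 4.92 = 0, giving x = 0.541 V (positive root), so V_SG = 1.97 V.
I_D = (V_DD − V_SG)/R = (6.35 − 1.97) / 4.05 = 1.08 mA.

I_D = 1.08 mA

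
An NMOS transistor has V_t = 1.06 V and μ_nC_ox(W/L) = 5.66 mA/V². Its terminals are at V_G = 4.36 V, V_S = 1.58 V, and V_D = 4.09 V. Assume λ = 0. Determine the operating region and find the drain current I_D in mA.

V_GS = V_G − V_S = 4.36 − 1.58 = 2.78 V; V_DS = V_D − V_S = 4.09 − 1.58 = 2.51 V.
V_ov = V_GS − V_t = 2.78 − 1.06 = 1.72 V.
Since V_DS = 2.51 V ≥ V_ov = 1.72 V, the device is in saturation.
I_D = ½ k_n V_ov² = 0.5 × 5.66 × 1.72² = 8.37 mA.

Saturation; I_D = 8.37 mA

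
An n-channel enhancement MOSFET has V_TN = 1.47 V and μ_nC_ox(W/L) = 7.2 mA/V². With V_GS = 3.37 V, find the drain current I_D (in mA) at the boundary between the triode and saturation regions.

I_D = 13.0 mA

At the boundary V_DS = V_ov = V_GS − V_TN = 3.37 − 1.47 = 1.9 V.
I_D = ½ k_n V_ov² = 0.5 × 7.2 × 1.9² = 13 mA.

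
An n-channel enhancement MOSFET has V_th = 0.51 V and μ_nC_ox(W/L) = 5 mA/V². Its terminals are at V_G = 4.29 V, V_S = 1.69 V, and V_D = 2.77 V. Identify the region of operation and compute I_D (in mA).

V_GS = V_G − V_S = 4.29 − 1.69 = 2.6 V; V_DS = V_D − V_S = 2.77 − 1.69 = 1.08 V.
V_ov = V_GS − V_th = 2.6 − 0.51 = 2.09 V.
Since V_DS = 1.08 V < V_ov = 2.09 V, the device is in the triode region.
I_D = k_n [V_ov · V_DS − ½ V_DS²] = 5 × [2.09 × 1.08 − 0.5 × 1.08²] = 8.37 mA.

Triode; I_D = 8.37 mA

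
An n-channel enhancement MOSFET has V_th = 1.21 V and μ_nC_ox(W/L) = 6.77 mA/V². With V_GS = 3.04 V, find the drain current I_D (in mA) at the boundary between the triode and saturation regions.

At the boundary V_DS = V_ov = V_GS − V_th = 3.04 − 1.21 = 1.83 V.
I_D = ½ k_n V_ov² = 0.5 × 6.77 × 1.83² = 11.3 mA.

I_D = 11.3 mA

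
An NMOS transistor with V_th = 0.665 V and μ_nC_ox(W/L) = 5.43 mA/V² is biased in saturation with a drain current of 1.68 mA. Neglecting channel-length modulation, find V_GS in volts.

In saturation I_D = ½ k_n (V_GS − V_th)², so V_GS − V_th = √(2 I_D / k_n) = √(2 × 1.68 / 5.43) = 0.787 V.
V_GS = 0.665 + 0.787 = 1.45 V.

V_GS = 1.45 V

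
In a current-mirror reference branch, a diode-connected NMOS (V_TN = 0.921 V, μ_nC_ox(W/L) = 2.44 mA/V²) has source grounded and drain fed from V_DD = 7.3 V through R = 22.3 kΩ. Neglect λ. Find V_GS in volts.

With gate tied to drain, V_GS = V_DS ≥ V_GS − V_TN, so the device is in saturation.
KCL at the drain: ½ k_n (V_GS − V_TN)² = (V_DD − V_GS)/R.
Let x = V_GS − 0.921. Then 27.2 x² + x − 6.379 = 0, giving x = 0.466 V (positive root), so V_GS = 1.39 V.
I_D = (V_DD − V_GS)/R = (7.3 − 1.39) / 22.3 = 0.265 mA.

V_GS = 1.39 V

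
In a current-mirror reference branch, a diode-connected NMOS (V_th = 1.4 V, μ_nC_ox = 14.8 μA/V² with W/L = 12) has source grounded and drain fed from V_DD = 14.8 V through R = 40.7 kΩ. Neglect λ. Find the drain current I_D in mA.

With gate tied to drain, V_GS = V_DS ≥ V_GS − V_th, so the device is in saturation.
k_n = μ_nC_ox · (W/L) = 0.1776 mA/V².
KCL at the drain: ½ k_n (V_GS − V_th)² = (V_DD − V_GS)/R.
Let x = V_GS − 1.4. Then 3.61 x² + x − 13.4 = 0, giving x = 1.79 V (positive root), so V_GS = 3.19 V.
I_D = (V_DD − V_GS)/R = (14.8 − 3.19) / 40.7 = 0.285 mA.

I_D = 0.285 mA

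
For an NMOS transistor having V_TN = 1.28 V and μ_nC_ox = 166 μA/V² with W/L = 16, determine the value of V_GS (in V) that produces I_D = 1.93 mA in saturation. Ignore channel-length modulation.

V_GS = 2.49 V

k_n = μ_nC_ox · (W/L) = 2.656 mA/V².
In saturation I_D = ½ k_n (V_GS − V_TN)², so V_GS − V_TN = √(2 I_D / k_n) = √(2 × 1.93 / 2.656) = 1.21 V.
V_GS = 1.28 + 1.21 = 2.49 V.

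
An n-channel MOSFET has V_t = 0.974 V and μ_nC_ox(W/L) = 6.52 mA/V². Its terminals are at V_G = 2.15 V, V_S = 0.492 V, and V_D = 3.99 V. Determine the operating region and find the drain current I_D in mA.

Saturation; I_D = 1.53 mA

V_GS = V_G − V_S = 2.15 − 0.492 = 1.66 V; V_DS = V_D − V_S = 3.99 − 0.492 = 3.5 V.
V_ov = V_GS − V_t = 1.66 − 0.974 = 0.684 V.
Since V_DS = 3.5 V ≥ V_ov = 0.684 V, the device is in saturation.
I_D = ½ k_n V_ov² = 0.5 × 6.52 × 0.684² = 1.53 mA.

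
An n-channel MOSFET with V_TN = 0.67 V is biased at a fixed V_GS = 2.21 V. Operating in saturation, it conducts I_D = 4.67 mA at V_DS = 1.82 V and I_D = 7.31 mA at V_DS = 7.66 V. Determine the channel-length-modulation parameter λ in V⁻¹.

λ = 0.118 V⁻¹

With V_GS fixed, I_D ∝ (1 + λ V_DS) in saturation, so I_D2/I_D1 = (1 + λ V_DS2)/(1 + λ V_DS1).
7.31/4.67 = 1.565 = (1 + 7.66 λ)/(1 + 1.82 λ).
Solving: λ (I_D1 V_DS2 − I_D2 V_DS1) = I_D2 − I_D1, so λ = (7.31 − 4.67) / (4.67 × 7.66 − 7.31 × 1.82) = 2.64 / 22.5 = 0.118 V⁻¹.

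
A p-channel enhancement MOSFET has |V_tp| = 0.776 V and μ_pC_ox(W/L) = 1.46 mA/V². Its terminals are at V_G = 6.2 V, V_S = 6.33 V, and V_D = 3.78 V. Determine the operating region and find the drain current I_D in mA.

V_SG = V_S − V_G = 6.33 − 6.2 = 0.13 V; V_SD = V_S − V_D = 6.33 − 3.78 = 2.55 V.
V_SG = 0.13 V < |V_tp| = 0.776 V, so the transistor is in cutoff.

Cutoff; I_D = 0 mA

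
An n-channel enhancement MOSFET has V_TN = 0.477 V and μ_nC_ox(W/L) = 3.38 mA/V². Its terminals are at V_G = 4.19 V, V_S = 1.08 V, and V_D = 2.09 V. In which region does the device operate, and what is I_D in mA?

V_GS = V_G − V_S = 4.19 − 1.08 = 3.11 V; V_DS = V_D − V_S = 2.09 − 1.08 = 1.01 V.
V_ov = V_GS − V_TN = 3.11 − 0.477 = 2.63 V.
Since V_DS = 1.01 V < V_ov = 2.63 V, the device is in the triode region.
I_D = k_n [V_ov · V_DS − ½ V_DS²] = 3.38 × [2.63 × 1.01 − 0.5 × 1.01²] = 7.26 mA.

Triode; I_D = 7.26 mA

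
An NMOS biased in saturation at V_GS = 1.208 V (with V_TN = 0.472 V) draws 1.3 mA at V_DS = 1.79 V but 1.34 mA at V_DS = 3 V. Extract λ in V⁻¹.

With V_GS fixed, I_D ∝ (1 + λ V_DS) in saturation, so I_D2/I_D1 = (1 + λ V_DS2)/(1 + λ V_DS1).
1.34/1.3 = 1.031 = (1 + 3 λ)/(1 + 1.79 λ).
Solving: λ (I_D1 V_DS2 − I_D2 V_DS1) = I_D2 − I_D1, so λ = (1.34 − 1.3) / (1.3 × 3 − 1.34 × 1.79) = 0.04 / 1.5 = 0.0266 V⁻¹.

λ = 0.0266 V⁻¹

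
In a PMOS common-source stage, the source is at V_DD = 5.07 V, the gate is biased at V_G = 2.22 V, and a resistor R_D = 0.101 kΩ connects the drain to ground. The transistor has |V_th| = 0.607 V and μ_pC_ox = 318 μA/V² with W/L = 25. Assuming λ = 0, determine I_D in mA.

V_SG = V_DD − V_G = 5.07 − 2.22 = 2.85 V, so V_ov = 2.85 − 0.607 = 2.24 V.
k_p = μ_pC_ox · (W/L) = 7.95 mA/V².
Assume saturation: I_D = ½ k_p V_ov² = 0.5 × 7.95 × 2.24² = 20 mA, giving V_SD = V_DD − I_D R_D = 5.07 − 20 × 0.101 = 3.05 V.
V_SD = 3.05 V ≥ V_ov = 2.24 V, confirming saturation.

I_D = 20.0 mA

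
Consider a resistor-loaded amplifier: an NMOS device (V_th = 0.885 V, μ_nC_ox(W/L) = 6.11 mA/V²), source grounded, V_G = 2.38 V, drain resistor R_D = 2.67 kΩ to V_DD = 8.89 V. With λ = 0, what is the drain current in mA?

V_GS = V_G = 2.38 V, so V_ov = 2.38 − 0.885 = 1.49 V.
Assume saturation: I_D = ½ k_n V_ov² = 0.5 × 6.11 × 1.49² = 6.83 mA, giving V_DS = V_DD − I_D R_D = 8.89 − 6.83 × 2.67 = -9.34 V.
But -9.34 V < V_ov = 1.49 V, so the device is actually in triode.
In triode I_D = k_n[V_ov V_DS − ½ V_DS²] and I_D = (V_DD − V_DS)/R_D. Equating: 8.16 V_DS² − 25.39 V_DS + 8.89 = 0, giving V_DS = 0.402 V (the root below V_ov).
I_D = (8.89 − 0.402) / 2.67 = 3.18 mA.

I_D = 3.18 mA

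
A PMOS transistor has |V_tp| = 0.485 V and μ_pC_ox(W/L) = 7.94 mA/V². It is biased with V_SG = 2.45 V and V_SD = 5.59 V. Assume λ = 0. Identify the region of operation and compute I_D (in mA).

V_ov = V_SG − |V_tp| = 2.45 − 0.485 = 1.97 V.
Since V_SD = 5.59 V ≥ V_ov = 1.97 V, the device is in saturation.
I_D = ½ k_p V_ov² = 0.5 × 7.94 × 1.97² = 15.3 mA.

Saturation; I_D = 15.3 mA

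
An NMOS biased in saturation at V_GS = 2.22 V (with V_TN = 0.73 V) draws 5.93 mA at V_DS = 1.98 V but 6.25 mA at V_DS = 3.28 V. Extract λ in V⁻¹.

With V_GS fixed, I_D ∝ (1 + λ V_DS) in saturation, so I_D2/I_D1 = (1 + λ V_DS2)/(1 + λ V_DS1).
6.25/5.93 = 1.054 = (1 + 3.28 λ)/(1 + 1.98 λ).
Solving: λ (I_D1 V_DS2 − I_D2 V_DS1) = I_D2 − I_D1, so λ = (6.25 − 5.93) / (5.93 × 3.28 − 6.25 × 1.98) = 0.32 / 7.08 = 0.0452 V⁻¹.

λ = 0.0452 V⁻¹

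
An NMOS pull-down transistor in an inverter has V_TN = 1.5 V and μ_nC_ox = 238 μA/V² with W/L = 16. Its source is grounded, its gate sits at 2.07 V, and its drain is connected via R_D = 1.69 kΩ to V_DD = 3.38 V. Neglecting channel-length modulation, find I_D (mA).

I_D = 0.619 mA

V_GS = V_G = 2.07 V, so V_ov = 2.07 − 1.5 = 0.57 V.
k_n = μ_nC_ox · (W/L) = 3.808 mA/V².
Assume saturation: I_D = ½ k_n V_ov² = 0.5 × 3.808 × 0.57² = 0.619 mA, giving V_DS = V_DD − I_D R_D = 3.38 − 0.619 × 1.69 = 2.33 V.
V_DS = 2.33 V ≥ V_ov = 0.57 V, confirming saturation.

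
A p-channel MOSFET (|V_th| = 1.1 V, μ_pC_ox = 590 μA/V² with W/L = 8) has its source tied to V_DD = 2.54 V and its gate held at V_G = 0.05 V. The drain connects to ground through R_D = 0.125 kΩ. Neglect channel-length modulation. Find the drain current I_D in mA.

I_D = 4.56 mA

V_SG = V_DD − V_G = 2.54 − 0.05 = 2.49 V, so V_ov = 2.49 − 1.1 = 1.39 V.
k_p = μ_pC_ox · (W/L) = 4.72 mA/V².
Assume saturation: I_D = ½ k_p V_ov² = 0.5 × 4.72 × 1.39² = 4.56 mA, giving V_SD = V_DD − I_D R_D = 2.54 − 4.56 × 0.125 = 1.97 V.
V_SD = 1.97 V ≥ V_ov = 1.39 V, confirming saturation.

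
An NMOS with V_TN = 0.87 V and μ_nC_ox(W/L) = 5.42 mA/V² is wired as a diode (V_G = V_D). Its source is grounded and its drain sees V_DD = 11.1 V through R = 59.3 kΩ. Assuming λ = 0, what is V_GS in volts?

V_GS = 1.12 V

With gate tied to drain, V_GS = V_DS ≥ V_GS − V_TN, so the device is in saturation.
KCL at the drain: ½ k_n (V_GS − V_TN)² = (V_DD − V_GS)/R.
Let x = V_GS − 0.87. Then 161 x² + x − 10.23 = 0, giving x = 0.249 V (positive root), so V_GS = 1.12 V.
I_D = (V_DD − V_GS)/R = (11.1 − 1.12) / 59.3 = 0.168 mA.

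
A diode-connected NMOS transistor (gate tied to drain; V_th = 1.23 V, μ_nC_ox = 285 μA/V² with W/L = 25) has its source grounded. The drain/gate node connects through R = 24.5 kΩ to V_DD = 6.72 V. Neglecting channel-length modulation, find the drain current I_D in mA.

With gate tied to drain, V_GS = V_DS ≥ V_GS − V_th, so the device is in saturation.
k_n = μ_nC_ox · (W/L) = 7.125 mA/V².
KCL at the drain: ½ k_n (V_GS − V_th)² = (V_DD − V_GS)/R.
Let x = V_GS − 1.23. Then 87.3 x² + x − 5.49 = 0, giving x = 0.245 V (positive root), so V_GS = 1.48 V.
I_D = (V_DD − V_GS)/R = (6.72 − 1.48) / 24.5 = 0.214 mA.

I_D = 0.214 mA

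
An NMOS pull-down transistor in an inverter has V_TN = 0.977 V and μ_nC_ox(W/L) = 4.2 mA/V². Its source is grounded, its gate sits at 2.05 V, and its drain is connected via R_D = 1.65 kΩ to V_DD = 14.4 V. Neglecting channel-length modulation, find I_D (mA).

I_D = 2.42 mA

V_GS = V_G = 2.05 V, so V_ov = 2.05 − 0.977 = 1.07 V.
Assume saturation: I_D = ½ k_n V_ov² = 0.5 × 4.2 × 1.07² = 2.42 mA, giving V_DS = V_DD − I_D R_D = 14.4 − 2.42 × 1.65 = 10.4 V.
V_DS = 10.4 V ≥ V_ov = 1.07 V, confirming saturation.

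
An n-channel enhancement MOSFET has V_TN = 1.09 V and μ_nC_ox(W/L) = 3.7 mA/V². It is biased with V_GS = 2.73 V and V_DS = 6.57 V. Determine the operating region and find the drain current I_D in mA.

V_ov = V_GS − V_TN = 2.73 − 1.09 = 1.64 V.
Since V_DS = 6.57 V ≥ V_ov = 1.64 V, the device is in saturation.
I_D = ½ k_n V_ov² = 0.5 × 3.7 × 1.64² = 4.98 mA.

Saturation; I_D = 4.98 mA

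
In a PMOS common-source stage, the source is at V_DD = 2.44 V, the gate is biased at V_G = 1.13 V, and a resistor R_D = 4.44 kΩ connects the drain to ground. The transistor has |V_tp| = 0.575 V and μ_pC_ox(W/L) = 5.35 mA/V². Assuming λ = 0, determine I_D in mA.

V_SG = V_DD − V_G = 2.44 − 1.13 = 1.31 V, so V_ov = 1.31 − 0.575 = 0.735 V.
Assume saturation: I_D = ½ k_p V_ov² = 0.5 × 5.35 × 0.735² = 1.45 mA, giving V_SD = V_DD − I_D R_D = 2.44 − 1.45 × 4.44 = -3.98 V.
But -3.98 V < V_ov = 0.735 V, so the device is actually in triode.
In triode I_D = k_p[V_ov V_SD − ½ V_SD²] and I_D = (V_DD − V_SD)/R_D. Equating: 11.9 V_SD² − 18.46 V_SD + 2.44 = 0, giving V_SD = 0.146 V (the root below V_ov).
I_D = (2.44 − 0.146) / 4.44 = 0.517 mA.

I_D = 0.517 mA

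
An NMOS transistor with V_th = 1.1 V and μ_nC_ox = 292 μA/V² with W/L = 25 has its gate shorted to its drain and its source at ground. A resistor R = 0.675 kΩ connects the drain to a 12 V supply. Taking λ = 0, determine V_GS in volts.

With gate tied to drain, V_GS = V_DS ≥ V_GS − V_th, so the device is in saturation.
k_n = μ_nC_ox · (W/L) = 7.3 mA/V².
KCL at the drain: ½ k_n (V_GS − V_th)² = (V_DD − V_GS)/R.
Let x = V_GS − 1.1. Then 2.46 x² + x − 10.9 = 0, giving x = 1.91 V (positive root), so V_GS = 3.01 V.
I_D = (V_DD − V_GS)/R = (12 − 3.01) / 0.675 = 13.3 mA.

V_GS = 3.01 V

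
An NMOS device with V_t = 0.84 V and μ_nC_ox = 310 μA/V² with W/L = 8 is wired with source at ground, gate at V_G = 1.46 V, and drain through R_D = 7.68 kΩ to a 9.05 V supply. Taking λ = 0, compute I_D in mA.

I_D = 0.477 mA

V_GS = V_G = 1.46 V, so V_ov = 1.46 − 0.84 = 0.62 V.
k_n = μ_nC_ox · (W/L) = 2.48 mA/V².
Assume saturation: I_D = ½ k_n V_ov² = 0.5 × 2.48 × 0.62² = 0.477 mA, giving V_DS = V_DD − I_D R_D = 9.05 − 0.477 × 7.68 = 5.39 V.
V_DS = 5.39 V ≥ V_ov = 0.62 V, confirming saturation.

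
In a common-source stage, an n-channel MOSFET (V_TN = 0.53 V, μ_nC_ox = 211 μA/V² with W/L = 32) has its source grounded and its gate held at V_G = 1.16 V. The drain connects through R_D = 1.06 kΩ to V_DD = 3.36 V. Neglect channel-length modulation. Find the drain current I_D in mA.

I_D = 1.34 mA

V_GS = V_G = 1.16 V, so V_ov = 1.16 − 0.53 = 0.63 V.
k_n = μ_nC_ox · (W/L) = 6.752 mA/V².
Assume saturation: I_D = ½ k_n V_ov² = 0.5 × 6.752 × 0.63² = 1.34 mA, giving V_DS = V_DD − I_D R_D = 3.36 − 1.34 × 1.06 = 1.94 V.
V_DS = 1.94 V ≥ V_ov = 0.63 V, confirming saturation.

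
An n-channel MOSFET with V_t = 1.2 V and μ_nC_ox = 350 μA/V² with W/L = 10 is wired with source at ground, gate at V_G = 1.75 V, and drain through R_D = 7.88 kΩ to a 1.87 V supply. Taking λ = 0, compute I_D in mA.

V_GS = V_G = 1.75 V, so V_ov = 1.75 − 1.2 = 0.55 V.
k_n = μ_nC_ox · (W/L) = 3.5 mA/V².
Assume saturation: I_D = ½ k_n V_ov² = 0.5 × 3.5 × 0.55² = 0.529 mA, giving V_DS = V_DD − I_D R_D = 1.87 − 0.529 × 7.88 = -2.3 V.
But -2.3 V < V_ov = 0.55 V, so the device is actually in triode.
In triode I_D = k_n[V_ov V_DS − ½ V_DS²] and I_D = (V_DD − V_DS)/R_D. Equating: 13.8 V_DS² − 16.17 V_DS + 1.87 = 0, giving V_DS = 0.13 V (the root below V_ov).
I_D = (1.87 − 0.13) / 7.88 = 0.221 mA.

I_D = 0.221 mA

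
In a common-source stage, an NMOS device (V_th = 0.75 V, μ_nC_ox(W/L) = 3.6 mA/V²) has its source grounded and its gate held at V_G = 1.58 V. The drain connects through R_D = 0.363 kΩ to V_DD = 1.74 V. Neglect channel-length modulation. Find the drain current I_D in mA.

V_GS = V_G = 1.58 V, so V_ov = 1.58 − 0.75 = 0.83 V.
Assume saturation: I_D = ½ k_n V_ov² = 0.5 × 3.6 × 0.83² = 1.24 mA, giving V_DS = V_DD − I_D R_D = 1.74 − 1.24 × 0.363 = 1.29 V.
V_DS = 1.29 V ≥ V_ov = 0.83 V, confirming saturation.

I_D = 1.24 mA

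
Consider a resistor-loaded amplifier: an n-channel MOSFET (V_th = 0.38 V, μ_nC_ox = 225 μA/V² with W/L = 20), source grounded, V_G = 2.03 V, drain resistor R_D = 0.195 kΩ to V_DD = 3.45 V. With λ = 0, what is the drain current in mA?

V_GS = V_G = 2.03 V, so V_ov = 2.03 − 0.38 = 1.65 V.
k_n = μ_nC_ox · (W/L) = 4.5 mA/V².
Assume saturation: I_D = ½ k_n V_ov² = 0.5 × 4.5 × 1.65² = 6.13 mA, giving V_DS = V_DD − I_D R_D = 3.45 − 6.13 × 0.195 = 2.26 V.
V_DS = 2.26 V ≥ V_ov = 1.65 V, confirming saturation.

I_D = 6.13 mA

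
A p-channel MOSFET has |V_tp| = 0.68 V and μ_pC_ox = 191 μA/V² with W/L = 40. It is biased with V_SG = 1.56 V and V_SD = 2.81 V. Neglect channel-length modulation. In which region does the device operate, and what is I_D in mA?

k_p = μ_pC_ox · (W/L) = 7.64 mA/V².
V_ov = V_SG − |V_tp| = 1.56 − 0.68 = 0.88 V.
Since V_SD = 2.81 V ≥ V_ov = 0.88 V, the device is in saturation.
I_D = ½ k_p V_ov² = 0.5 × 7.64 × 0.88² = 2.96 mA.

Saturation; I_D = 2.96 mA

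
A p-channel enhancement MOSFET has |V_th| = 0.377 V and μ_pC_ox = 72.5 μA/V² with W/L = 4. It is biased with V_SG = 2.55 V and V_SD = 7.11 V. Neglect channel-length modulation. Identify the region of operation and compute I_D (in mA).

k_p = μ_pC_ox · (W/L) = 0.29 mA/V².
V_ov = V_SG − |V_th| = 2.55 − 0.377 = 2.17 V.
Since V_SD = 7.11 V ≥ V_ov = 2.17 V, the device is in saturation.
I_D = ½ k_p V_ov² = 0.5 × 0.29 × 2.17² = 0.685 mA.

Saturation; I_D = 0.685 mA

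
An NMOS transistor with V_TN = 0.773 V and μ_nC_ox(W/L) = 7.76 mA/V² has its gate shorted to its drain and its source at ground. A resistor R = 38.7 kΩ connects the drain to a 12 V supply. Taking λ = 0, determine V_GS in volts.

With gate tied to drain, V_GS = V_DS ≥ V_GS − V_TN, so the device is in saturation.
KCL at the drain: ½ k_n (V_GS − V_TN)² = (V_DD − V_GS)/R.
Let x = V_GS − 0.773. Then 150 x² + x − 11.23 = 0, giving x = 0.27 V (positive root), so V_GS = 1.04 V.
I_D = (V_DD − V_GS)/R = (12 − 1.04) / 38.7 = 0.283 mA.

V_GS = 1.04 V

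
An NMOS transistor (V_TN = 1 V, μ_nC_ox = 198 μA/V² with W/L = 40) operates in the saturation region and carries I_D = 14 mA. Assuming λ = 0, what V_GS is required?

k_n = μ_nC_ox · (W/L) = 7.92 mA/V².
In saturation I_D = ½ k_n (V_GS − V_TN)², so V_GS − V_TN = √(2 I_D / k_n) = √(2 × 14 / 7.92) = 1.88 V.
V_GS = 1 + 1.88 = 2.88 V.

V_GS = 2.88 V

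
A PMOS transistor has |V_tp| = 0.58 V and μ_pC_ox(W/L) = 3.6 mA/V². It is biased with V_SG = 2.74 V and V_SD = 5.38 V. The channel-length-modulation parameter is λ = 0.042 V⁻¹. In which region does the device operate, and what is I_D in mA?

Saturation; I_D = 10.3 mA

V_ov = V_SG − |V_tp| = 2.74 − 0.58 = 2.16 V.
Since V_SD = 5.38 V ≥ V_ov = 2.16 V, the device is in saturation.
I_D = ½ k_p V_ov² (1 + λ V_SD) = 0.5 × 3.6 × 2.16² × (1 + 0.042 × 5.38) = 10.3 mA.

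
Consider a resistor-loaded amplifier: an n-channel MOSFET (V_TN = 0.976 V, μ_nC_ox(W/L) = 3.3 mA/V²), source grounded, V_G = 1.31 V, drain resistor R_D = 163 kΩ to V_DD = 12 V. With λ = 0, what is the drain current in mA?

V_GS = V_G = 1.31 V, so V_ov = 1.31 − 0.976 = 0.334 V.
Assume saturation: I_D = ½ k_n V_ov² = 0.5 × 3.3 × 0.334² = 0.184 mA, giving V_DS = V_DD − I_D R_D = 12 − 0.184 × 163 = -18 V.
But -18 V < V_ov = 0.334 V, so the device is actually in triode.
In triode I_D = k_n[V_ov V_DS − ½ V_DS²] and I_D = (V_DD − V_DS)/R_D. Equating: 269 V_DS² − 180.7 V_DS + 12 = 0, giving V_DS = 0.0747 V (the root below V_ov).
I_D = (12 − 0.0747) / 163 = 0.0732 mA.

I_D = 0.0732 mA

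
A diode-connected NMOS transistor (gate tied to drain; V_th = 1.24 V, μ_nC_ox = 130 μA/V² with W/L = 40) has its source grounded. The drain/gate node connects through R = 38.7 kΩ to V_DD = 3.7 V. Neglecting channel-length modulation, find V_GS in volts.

V_GS = 1.39 V

With gate tied to drain, V_GS = V_DS ≥ V_GS − V_th, so the device is in saturation.
k_n = μ_nC_ox · (W/L) = 5.2 mA/V².
KCL at the drain: ½ k_n (V_GS − V_th)² = (V_DD − V_GS)/R.
Let x = V_GS − 1.24. Then 101 x² + x − 2.46 = 0, giving x = 0.151 V (positive root), so V_GS = 1.39 V.
I_D = (V_DD − V_GS)/R = (3.7 − 1.39) / 38.7 = 0.0597 mA.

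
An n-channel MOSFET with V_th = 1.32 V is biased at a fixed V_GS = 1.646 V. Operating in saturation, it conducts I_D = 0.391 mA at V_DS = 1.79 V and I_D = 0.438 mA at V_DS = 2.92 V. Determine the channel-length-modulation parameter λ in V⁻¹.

With V_GS fixed, I_D ∝ (1 + λ V_DS) in saturation, so I_D2/I_D1 = (1 + λ V_DS2)/(1 + λ V_DS1).
0.438/0.391 = 1.12 = (1 + 2.92 λ)/(1 + 1.79 λ).
Solving: λ (I_D1 V_DS2 − I_D2 V_DS1) = I_D2 − I_D1, so λ = (0.438 − 0.391) / (0.391 × 2.92 − 0.438 × 1.79) = 0.047 / 0.358 = 0.131 V⁻¹.

λ = 0.131 V⁻¹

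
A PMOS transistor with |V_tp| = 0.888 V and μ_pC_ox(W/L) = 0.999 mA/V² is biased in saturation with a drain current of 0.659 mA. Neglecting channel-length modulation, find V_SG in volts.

V_SG = 2.04 V

In saturation I_D = ½ k_p (V_SG − |V_tp|)², so V_SG − |V_tp| = √(2 I_D / k_p) = √(2 × 0.659 / 0.999) = 1.15 V.
V_SG = 0.888 + 1.15 = 2.04 V.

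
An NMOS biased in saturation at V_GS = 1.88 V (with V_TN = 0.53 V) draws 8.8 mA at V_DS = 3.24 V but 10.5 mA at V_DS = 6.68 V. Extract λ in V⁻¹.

λ = 0.0686 V⁻¹

With V_GS fixed, I_D ∝ (1 + λ V_DS) in saturation, so I_D2/I_D1 = (1 + λ V_DS2)/(1 + λ V_DS1).
10.5/8.8 = 1.193 = (1 + 6.68 λ)/(1 + 3.24 λ).
Solving: λ (I_D1 V_DS2 − I_D2 V_DS1) = I_D2 − I_D1, so λ = (10.5 − 8.8) / (8.8 × 6.68 − 10.5 × 3.24) = 1.7 / 24.8 = 0.0686 V⁻¹.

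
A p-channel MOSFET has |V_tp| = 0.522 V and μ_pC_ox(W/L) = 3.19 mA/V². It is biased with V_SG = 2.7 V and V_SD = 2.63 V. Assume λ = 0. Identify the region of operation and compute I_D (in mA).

Saturation; I_D = 7.57 mA

V_ov = V_SG − |V_tp| = 2.7 − 0.522 = 2.18 V.
Since V_SD = 2.63 V ≥ V_ov = 2.18 V, the device is in saturation.
I_D = ½ k_p V_ov² = 0.5 × 3.19 × 2.18² = 7.57 mA.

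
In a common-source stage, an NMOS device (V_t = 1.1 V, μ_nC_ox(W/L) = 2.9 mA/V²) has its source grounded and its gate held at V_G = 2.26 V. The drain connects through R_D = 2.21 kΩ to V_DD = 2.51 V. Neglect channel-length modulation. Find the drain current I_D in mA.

V_GS = V_G = 2.26 V, so V_ov = 2.26 − 1.1 = 1.16 V.
Assume saturation: I_D = ½ k_n V_ov² = 0.5 × 2.9 × 1.16² = 1.95 mA, giving V_DS = V_DD − I_D R_D = 2.51 − 1.95 × 2.21 = -1.8 V.
But -1.8 V < V_ov = 1.16 V, so the device is actually in triode.
In triode I_D = k_n[V_ov V_DS − ½ V_DS²] and I_D = (V_DD − V_DS)/R_D. Equating: 3.2 V_DS² − 8.434 V_DS + 2.51 = 0, giving V_DS = 0.342 V (the root below V_ov).
I_D = (2.51 − 0.342) / 2.21 = 0.981 mA.

I_D = 0.981 mA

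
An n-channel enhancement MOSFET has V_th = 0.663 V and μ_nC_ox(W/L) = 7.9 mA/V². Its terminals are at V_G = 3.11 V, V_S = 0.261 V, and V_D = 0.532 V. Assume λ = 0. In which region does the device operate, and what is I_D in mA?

Triode; I_D = 4.39 mA

V_GS = V_G − V_S = 3.11 − 0.261 = 2.85 V; V_DS = V_D − V_S = 0.532 − 0.261 = 0.271 V.
V_ov = V_GS − V_th = 2.85 − 0.663 = 2.19 V.
Since V_DS = 0.271 V < V_ov = 2.19 V, the device is in the triode region.
I_D = k_n [V_ov · V_DS − ½ V_DS²] = 7.9 × [2.19 × 0.271 − 0.5 × 0.271²] = 4.39 mA.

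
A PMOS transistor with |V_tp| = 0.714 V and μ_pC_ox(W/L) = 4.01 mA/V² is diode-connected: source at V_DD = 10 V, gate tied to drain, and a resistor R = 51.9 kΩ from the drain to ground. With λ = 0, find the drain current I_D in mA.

With gate tied to drain, V_SG = V_SD ≥ V_SG − |V_tp|, so the device is in saturation.
KCL at the drain: ½ k_p (V_SG − |V_tp|)² = (V_DD − V_SG)/R.
Let x = V_SG − 0.714. Then 104 x² + x − 9.286 = 0, giving x = 0.294 V (positive root), so V_SG = 1.01 V.
I_D = (V_DD − V_SG)/R = (10 − 1.01) / 51.9 = 0.173 mA.

I_D = 0.173 mA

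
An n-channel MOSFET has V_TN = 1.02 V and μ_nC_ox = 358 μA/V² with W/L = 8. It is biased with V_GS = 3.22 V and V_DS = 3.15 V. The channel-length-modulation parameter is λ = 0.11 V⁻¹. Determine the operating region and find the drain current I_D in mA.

Saturation; I_D = 9.33 mA

k_n = μ_nC_ox · (W/L) = 2.864 mA/V².
V_ov = V_GS − V_TN = 3.22 − 1.02 = 2.2 V.
Since V_DS = 3.15 V ≥ V_ov = 2.2 V, the device is in saturation.
I_D = ½ k_n V_ov² (1 + λ V_DS) = 0.5 × 2.864 × 2.2² × (1 + 0.11 × 3.15) = 9.33 mA.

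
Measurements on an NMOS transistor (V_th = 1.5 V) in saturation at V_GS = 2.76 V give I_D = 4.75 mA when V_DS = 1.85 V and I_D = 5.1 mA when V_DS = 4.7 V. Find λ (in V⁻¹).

λ = 0.0272 V⁻¹

With V_GS fixed, I_D ∝ (1 + λ V_DS) in saturation, so I_D2/I_D1 = (1 + λ V_DS2)/(1 + λ V_DS1).
5.1/4.75 = 1.074 = (1 + 4.7 λ)/(1 + 1.85 λ).
Solving: λ (I_D1 V_DS2 − I_D2 V_DS1) = I_D2 − I_D1, so λ = (5.1 − 4.75) / (4.75 × 4.7 − 5.1 × 1.85) = 0.35 / 12.9 = 0.0272 V⁻¹.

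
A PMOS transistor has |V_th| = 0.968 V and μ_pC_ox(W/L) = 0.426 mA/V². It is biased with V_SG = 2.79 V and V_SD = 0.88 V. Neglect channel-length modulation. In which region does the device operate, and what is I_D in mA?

Triode; I_D = 0.518 mA

V_ov = V_SG − |V_th| = 2.79 − 0.968 = 1.82 V.
Since V_SD = 0.88 V < V_ov = 1.82 V, the device is in the triode region.
I_D = k_p [V_ov · V_SD − ½ V_SD²] = 0.426 × [1.82 × 0.88 − 0.5 × 0.88²] = 0.518 mA.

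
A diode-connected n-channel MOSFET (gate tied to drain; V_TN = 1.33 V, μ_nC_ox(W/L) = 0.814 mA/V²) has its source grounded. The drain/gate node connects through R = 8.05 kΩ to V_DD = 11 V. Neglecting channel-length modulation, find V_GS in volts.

With gate tied to drain, V_GS = V_DS ≥ V_GS − V_TN, so the device is in saturation.
KCL at the drain: ½ k_n (V_GS − V_TN)² = (V_DD − V_GS)/R.
Let x = V_GS − 1.33. Then 3.28 x² + x − 9.67 = 0, giving x = 1.57 V (positive root), so V_GS = 2.9 V.
I_D = (V_DD − V_GS)/R = (11 − 2.9) / 8.05 = 1.01 mA.

V_GS = 2.90 V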